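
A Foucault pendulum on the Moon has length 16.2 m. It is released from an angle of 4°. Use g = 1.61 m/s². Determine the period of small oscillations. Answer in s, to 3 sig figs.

T = 2π√(L/g) = 2π√(16.2/1.61) = 2π × 3.172 = 19.9 s.

19.9 s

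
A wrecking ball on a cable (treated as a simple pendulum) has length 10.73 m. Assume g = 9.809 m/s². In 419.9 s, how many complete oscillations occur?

63

T = 2π√(L/g) = 2π√(10.73/9.809) = 6.5715 s.
Number of complete oscillations = ⌊419.9/6.5715⌋ = ⌊63.897⌋ = 63.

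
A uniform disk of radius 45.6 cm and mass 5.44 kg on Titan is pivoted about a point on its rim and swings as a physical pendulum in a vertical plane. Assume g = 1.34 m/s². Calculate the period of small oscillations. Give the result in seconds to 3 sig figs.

4.49 s

I_cm = ½mr² = 0.5656 kg·m². The pivot is at distance d = 0.456 m from the centre of mass.
By the parallel-axis theorem, I = I_cm + md² = 0.5656 + 1.131 = 1.697 kg·m².
T = 2π√(I/(mgd)) = 2π√(1.697/(5.44 × 1.34 × 0.456)) = 4.49 s.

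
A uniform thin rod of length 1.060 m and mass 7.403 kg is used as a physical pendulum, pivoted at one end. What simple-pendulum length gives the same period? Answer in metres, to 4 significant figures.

The equivalent simple-pendulum length is L_eq = I/(md), where I is about the pivot and d = 0.53000 m.
I_cm = (1/12)mL² = 0.69317 kg·m², so I = I_cm + md² = 0.69317 + 2.0795 = 2.7727 kg·m².
L_eq = 2.7727/(7.403 × 0.53000) = 0.7067 m.

0.7067 m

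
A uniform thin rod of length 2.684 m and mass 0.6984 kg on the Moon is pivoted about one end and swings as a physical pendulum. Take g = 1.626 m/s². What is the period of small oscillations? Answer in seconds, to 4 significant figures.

6.591 s

For a physical pendulum T = 2π√(I/(mgd)), with d = 1.3420 m from pivot to centre of mass.
I_cm = mL²/12 = 0.6984 × 2.684²/12 = 0.41926 kg·m²; I = I_cm + md² = 0.41926 + 0.6984 × 1.3420² = 1.6771 kg·m².
T = 2π√(1.6771/(0.6984 × 1.626 × 1.3420)) = 6.591 s.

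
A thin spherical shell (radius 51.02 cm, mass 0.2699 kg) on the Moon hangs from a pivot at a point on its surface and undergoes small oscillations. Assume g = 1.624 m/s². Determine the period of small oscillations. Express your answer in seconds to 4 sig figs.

I_cm = (2/3)mr² = 0.046837 kg·m². The pivot is at distance d = 0.5102 m from the centre of mass.
By the parallel-axis theorem, I = I_cm + md² = 0.046837 + 0.070256 = 0.11709 kg·m².
T = 2π√(I/(mgd)) = 2π√(0.11709/(0.2699 × 1.624 × 0.5102)) = 4.547 s.

4.547 s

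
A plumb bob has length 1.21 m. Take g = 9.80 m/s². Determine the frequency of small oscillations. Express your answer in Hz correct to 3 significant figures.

0.453 Hz

T = 2π√(L/g) = 2π√(1.21/9.80) = 2.208 s, so f = 1/T = 0.453 Hz.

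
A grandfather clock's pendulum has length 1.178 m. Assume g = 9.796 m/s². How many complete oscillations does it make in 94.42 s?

T = 2π√(L/g) = 2π√(1.178/9.796) = 2.1789 s.
Number of complete oscillations = ⌊94.42/2.1789⌋ = ⌊43.335⌋ = 43.

43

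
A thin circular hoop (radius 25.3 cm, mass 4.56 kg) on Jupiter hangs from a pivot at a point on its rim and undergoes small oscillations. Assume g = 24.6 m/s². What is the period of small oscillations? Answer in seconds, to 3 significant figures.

I_cm = mr² = 0.2919 kg·m². The pivot is at distance d = 0.253 m from the centre of mass.
By the parallel-axis theorem, I = I_cm + md² = 0.2919 + 0.2919 = 0.5838 kg·m².
T = 2π√(I/(mgd)) = 2π√(0.5838/(4.56 × 24.6 × 0.253)) = 0.901 s.

0.901 s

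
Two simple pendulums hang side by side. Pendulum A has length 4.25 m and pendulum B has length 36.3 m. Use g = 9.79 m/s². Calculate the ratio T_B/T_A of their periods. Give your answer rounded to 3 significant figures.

2.92

T ∝ √L, so T_B/T_A = √(L_B/L_A) = √(36.3/4.25) = 2.92.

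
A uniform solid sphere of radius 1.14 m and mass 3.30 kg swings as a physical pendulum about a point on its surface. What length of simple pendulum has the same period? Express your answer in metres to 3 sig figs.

1.60 m

The equivalent simple-pendulum length is L_eq = I/(md), where I is about the pivot and d = 1.140 m.
I_cm = (2/5)mR² = 1.715 kg·m², so I = I_cm + md² = 1.715 + 4.289 = 6.004 kg·m².
L_eq = 6.004/(3.30 × 1.140) = 1.60 m.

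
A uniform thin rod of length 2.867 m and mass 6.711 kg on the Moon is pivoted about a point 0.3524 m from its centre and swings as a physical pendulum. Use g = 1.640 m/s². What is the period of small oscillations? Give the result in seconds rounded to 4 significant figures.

7.435 s

For a physical pendulum T = 2π√(I/(mgd)), with d = 0.35240 m from pivot to centre of mass.
I_cm = mL²/12 = 6.711 × 2.867²/12 = 4.5969 kg·m²; I = I_cm + md² = 4.5969 + 6.711 × 0.35240² = 5.4303 kg·m².
T = 2π√(5.4303/(6.711 × 1.640 × 0.35240)) = 7.435 s.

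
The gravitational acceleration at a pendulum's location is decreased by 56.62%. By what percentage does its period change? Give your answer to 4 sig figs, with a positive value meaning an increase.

T ∝ 1/√g, so T'/T = 1/√(0.43380) = 1.5183.
Percentage change in T = (1.5183 − 1) × 100% = 51.83%.

51.83%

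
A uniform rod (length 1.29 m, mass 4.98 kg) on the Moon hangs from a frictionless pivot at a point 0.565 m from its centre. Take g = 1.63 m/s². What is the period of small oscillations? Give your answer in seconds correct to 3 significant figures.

4.43 s

For a physical pendulum T = 2π√(I/(mgd)), with d = 0.5650 m from pivot to centre of mass.
I_cm = mL²/12 = 4.98 × 1.29²/12 = 0.6906 kg·m²; I = I_cm + md² = 0.6906 + 4.98 × 0.5650² = 2.280 kg·m².
T = 2π√(2.280/(4.98 × 1.63 × 0.5650)) = 4.43 s.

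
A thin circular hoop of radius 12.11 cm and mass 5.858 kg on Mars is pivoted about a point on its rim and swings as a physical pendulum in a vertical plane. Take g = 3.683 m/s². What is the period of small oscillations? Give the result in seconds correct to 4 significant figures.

1.611 s

I_cm = mr² = 0.085909 kg·m². The pivot is at distance d = 0.1211 m from the centre of mass.
By the parallel-axis theorem, I = I_cm + md² = 0.085909 + 0.085909 = 0.17182 kg·m².
T = 2π√(I/(mgd)) = 2π√(0.17182/(5.858 × 3.683 × 0.1211)) = 1.611 s.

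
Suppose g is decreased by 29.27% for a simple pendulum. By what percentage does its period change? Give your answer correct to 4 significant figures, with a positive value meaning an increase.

T ∝ 1/√g, so T'/T = 1/√(0.70730) = 1.1890.
Percentage change in T = (1.1890 − 1) × 100% = 18.90%.

18.90%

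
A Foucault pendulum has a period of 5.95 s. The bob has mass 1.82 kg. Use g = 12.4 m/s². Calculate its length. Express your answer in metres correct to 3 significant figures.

11.1 m

From T = 2π√(L/g), L = gT²/(4π²) = 12.4 × 5.950²/(4π²) = 11.1 m.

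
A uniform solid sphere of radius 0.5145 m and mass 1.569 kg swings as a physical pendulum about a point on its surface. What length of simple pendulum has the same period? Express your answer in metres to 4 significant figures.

The equivalent simple-pendulum length is L_eq = I/(md), where I is about the pivot and d = 0.51450 m.
I_cm = (2/5)mR² = 0.16613 kg·m², so I = I_cm + md² = 0.16613 + 0.41533 = 0.58146 kg·m².
L_eq = 0.58146/(1.569 × 0.51450) = 0.7203 m.

0.7203 m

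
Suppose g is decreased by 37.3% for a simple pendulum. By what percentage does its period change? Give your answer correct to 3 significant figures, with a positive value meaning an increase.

T ∝ 1/√g, so T'/T = 1/√(0.6270) = 1.263.
Percentage change in T = (1.263 − 1) × 100% = 26.3%.

26.3%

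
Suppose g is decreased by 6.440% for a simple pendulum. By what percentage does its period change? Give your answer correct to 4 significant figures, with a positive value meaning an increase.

3.384%

T ∝ 1/√g, so T'/T = 1/√(0.93560) = 1.0338.
Percentage change in T = (1.0338 − 1) × 100% = 3.384%.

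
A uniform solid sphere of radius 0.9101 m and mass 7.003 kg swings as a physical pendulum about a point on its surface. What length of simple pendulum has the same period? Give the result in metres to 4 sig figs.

1.274 m

The equivalent simple-pendulum length is L_eq = I/(md), where I is about the pivot and d = 0.91010 m.
I_cm = (2/5)mR² = 2.3202 kg·m², so I = I_cm + md² = 2.3202 + 5.8005 = 8.1206 kg·m².
L_eq = 8.1206/(7.003 × 0.91010) = 1.274 m.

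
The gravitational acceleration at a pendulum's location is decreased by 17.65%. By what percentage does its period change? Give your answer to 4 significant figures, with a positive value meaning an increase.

10.20%

T ∝ 1/√g, so T'/T = 1/√(0.82350) = 1.1020.
Percentage change in T = (1.1020 − 1) × 100% = 10.20%.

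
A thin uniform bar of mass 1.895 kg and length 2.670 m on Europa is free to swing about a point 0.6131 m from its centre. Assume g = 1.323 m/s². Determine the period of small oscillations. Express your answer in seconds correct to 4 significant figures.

For a physical pendulum T = 2π√(I/(mgd)), with d = 0.61310 m from pivot to centre of mass.
I_cm = mL²/12 = 1.895 × 2.670²/12 = 1.1258 kg·m²; I = I_cm + md² = 1.1258 + 1.895 × 0.61310² = 1.8381 kg·m².
T = 2π√(1.8381/(1.895 × 1.323 × 0.61310)) = 6.871 s.

6.871 s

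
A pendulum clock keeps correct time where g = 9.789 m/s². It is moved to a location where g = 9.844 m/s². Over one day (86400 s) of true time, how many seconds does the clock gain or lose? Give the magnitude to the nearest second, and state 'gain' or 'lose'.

The clock's period scales as T ∝ 1/√g, so T'/T = √(9.789/9.844) = 0.997203.
In 86400 s of true time the clock registers 86400/0.997203 = 86642.4 s, so it gains 242 s.

gain 242 s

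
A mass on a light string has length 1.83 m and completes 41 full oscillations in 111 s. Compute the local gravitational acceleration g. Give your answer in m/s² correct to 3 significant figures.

9.86 m/s²

T = 111/41 = 2.707 s.
From T = 2π√(L/g), g = 4π²L/T² = 4π² × 1.83/2.707² = 9.86 m/s².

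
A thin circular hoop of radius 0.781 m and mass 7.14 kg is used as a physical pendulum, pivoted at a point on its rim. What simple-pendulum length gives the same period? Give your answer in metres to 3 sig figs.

The equivalent simple-pendulum length is L_eq = I/(md), where I is about the pivot and d = 0.7810 m.
I_cm = mR² = 4.355 kg·m², so I = I_cm + md² = 4.355 + 4.355 = 8.710 kg·m².
L_eq = 8.710/(7.14 × 0.7810) = 1.56 m.

1.56 m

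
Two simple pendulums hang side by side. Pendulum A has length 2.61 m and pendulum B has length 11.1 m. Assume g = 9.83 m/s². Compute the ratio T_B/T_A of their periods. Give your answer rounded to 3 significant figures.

2.06

T ∝ √L, so T_B/T_A = √(L_B/L_A) = √(11.1/2.61) = 2.06.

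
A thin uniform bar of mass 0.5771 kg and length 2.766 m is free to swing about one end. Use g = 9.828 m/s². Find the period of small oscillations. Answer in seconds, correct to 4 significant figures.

2.722 s

For a physical pendulum T = 2π√(I/(mgd)), with d = 1.3830 m from pivot to centre of mass.
I_cm = mL²/12 = 0.5771 × 2.766²/12 = 0.36794 kg·m²; I = I_cm + md² = 0.36794 + 0.5771 × 1.3830² = 1.4718 kg·m².
T = 2π√(1.4718/(0.5771 × 9.828 × 1.3830)) = 2.722 s.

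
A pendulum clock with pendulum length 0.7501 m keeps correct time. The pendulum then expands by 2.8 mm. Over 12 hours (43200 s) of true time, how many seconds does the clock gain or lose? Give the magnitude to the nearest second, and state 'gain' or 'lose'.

lose 80 s

T ∝ √L, so T'/T = √(0.75290/0.7501) = 1.00186.
In 43200 s of true time the clock registers 43200/1.00186 = 43119.6 s, so it loses 80 s.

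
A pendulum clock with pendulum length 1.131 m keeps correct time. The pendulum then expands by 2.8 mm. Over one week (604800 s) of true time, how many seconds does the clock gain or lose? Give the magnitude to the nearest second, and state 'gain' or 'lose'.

T ∝ √L, so T'/T = √(1.13380/1.131) = 1.00124.
In 604800 s of true time the clock registers 604800/1.00124 = 604052.7 s, so it loses 747 s.

lose 747 s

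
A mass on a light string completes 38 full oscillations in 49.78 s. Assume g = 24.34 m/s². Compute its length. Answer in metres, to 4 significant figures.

1.058 m

T = 49.78/38 = 1.3100 s.
From T = 2π√(L/g), L = gT²/(4π²) = 24.34 × 1.3100²/(4π²) = 1.058 m.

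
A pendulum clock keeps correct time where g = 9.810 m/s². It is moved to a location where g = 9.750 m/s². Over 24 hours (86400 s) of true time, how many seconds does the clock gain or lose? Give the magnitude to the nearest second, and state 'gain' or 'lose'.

lose 265 s

The clock's period scales as T ∝ 1/√g, so T'/T = √(9.810/9.750) = 1.00307.
In 86400 s of true time the clock registers 86400/1.00307 = 86135.4 s, so it loses 265 s.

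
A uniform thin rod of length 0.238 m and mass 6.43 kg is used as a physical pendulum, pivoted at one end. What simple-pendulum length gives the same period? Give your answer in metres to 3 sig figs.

0.159 m

The equivalent simple-pendulum length is L_eq = I/(md), where I is about the pivot and d = 0.1190 m.
I_cm = (1/12)mL² = 0.03035 kg·m², so I = I_cm + md² = 0.03035 + 0.09106 = 0.1214 kg·m².
L_eq = 0.1214/(6.43 × 0.1190) = 0.159 m.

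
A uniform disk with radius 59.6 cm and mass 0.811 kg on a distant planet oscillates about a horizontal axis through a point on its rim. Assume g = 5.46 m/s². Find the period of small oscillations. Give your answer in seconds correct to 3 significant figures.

2.54 s

I_cm = ½mr² = 0.1440 kg·m². The pivot is at distance d = 0.596 m from the centre of mass.
By the parallel-axis theorem, I = I_cm + md² = 0.1440 + 0.2881 = 0.4321 kg·m².
T = 2π√(I/(mgd)) = 2π√(0.4321/(0.811 × 5.46 × 0.596)) = 2.54 s.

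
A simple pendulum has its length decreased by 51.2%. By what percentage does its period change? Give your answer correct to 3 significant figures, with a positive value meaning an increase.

-30.1%

T ∝ √L, so T'/T = √(0.4880) = 0.6986.
Percentage change in T = (0.6986 − 1) × 100% = -30.1%.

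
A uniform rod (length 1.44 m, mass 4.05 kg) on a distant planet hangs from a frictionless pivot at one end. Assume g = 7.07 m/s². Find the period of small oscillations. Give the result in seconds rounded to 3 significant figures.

For a physical pendulum T = 2π√(I/(mgd)), with d = 0.7200 m from pivot to centre of mass.
I_cm = mL²/12 = 4.05 × 1.44²/12 = 0.6998 kg·m²; I = I_cm + md² = 0.6998 + 4.05 × 0.7200² = 2.799 kg·m².
T = 2π√(2.799/(4.05 × 7.07 × 0.7200)) = 2.32 s.

2.32 s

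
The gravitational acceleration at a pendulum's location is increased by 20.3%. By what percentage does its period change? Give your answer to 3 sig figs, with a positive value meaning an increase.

T ∝ 1/√g, so T'/T = 1/√(1.203) = 0.9117.
Percentage change in T = (0.9117 − 1) × 100% = -8.83%.

-8.83%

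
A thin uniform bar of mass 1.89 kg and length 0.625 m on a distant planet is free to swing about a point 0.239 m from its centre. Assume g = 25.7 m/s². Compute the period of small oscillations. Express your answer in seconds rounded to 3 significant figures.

0.759 s

For a physical pendulum T = 2π√(I/(mgd)), with d = 0.2390 m from pivot to centre of mass.
I_cm = mL²/12 = 1.89 × 0.625²/12 = 0.06152 kg·m²; I = I_cm + md² = 0.06152 + 1.89 × 0.2390² = 0.1695 kg·m².
T = 2π√(0.1695/(1.89 × 25.7 × 0.2390)) = 0.759 s.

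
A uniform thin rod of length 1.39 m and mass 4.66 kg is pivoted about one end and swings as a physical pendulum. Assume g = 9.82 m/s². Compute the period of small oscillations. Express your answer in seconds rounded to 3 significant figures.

For a physical pendulum T = 2π√(I/(mgd)), with d = 0.6950 m from pivot to centre of mass.
I_cm = mL²/12 = 4.66 × 1.39²/12 = 0.7503 kg·m²; I = I_cm + md² = 0.7503 + 4.66 × 0.6950² = 3.001 kg·m².
T = 2π√(3.001/(4.66 × 9.82 × 0.6950)) = 1.93 s.

1.93 s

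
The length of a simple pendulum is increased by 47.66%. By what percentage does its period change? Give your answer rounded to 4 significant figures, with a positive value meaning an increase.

T ∝ √L, so T'/T = √(1.4766) = 1.2152.
Percentage change in T = (1.2152 − 1) × 100% = 21.52%.

21.52%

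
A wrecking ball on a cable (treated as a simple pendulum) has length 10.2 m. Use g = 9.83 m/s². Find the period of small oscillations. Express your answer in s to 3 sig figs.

6.40 s

T = 2π√(L/g) = 2π√(10.2/9.83) = 2π × 1.019 = 6.40 s.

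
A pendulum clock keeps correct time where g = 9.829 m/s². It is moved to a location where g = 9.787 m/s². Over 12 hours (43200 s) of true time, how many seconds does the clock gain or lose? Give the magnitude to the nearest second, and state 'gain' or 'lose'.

lose 92 s

The clock's period scales as T ∝ 1/√g, so T'/T = √(9.829/9.787) = 1.00214.
In 43200 s of true time the clock registers 43200/1.00214 = 43107.6 s, so it loses 92 s.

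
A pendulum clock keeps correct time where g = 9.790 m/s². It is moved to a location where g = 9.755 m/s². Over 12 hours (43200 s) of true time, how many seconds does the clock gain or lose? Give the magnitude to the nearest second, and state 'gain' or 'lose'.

The clock's period scales as T ∝ 1/√g, so T'/T = √(9.790/9.755) = 1.00179.
In 43200 s of true time the clock registers 43200/1.00179 = 43122.7 s, so it loses 77 s.

lose 77 s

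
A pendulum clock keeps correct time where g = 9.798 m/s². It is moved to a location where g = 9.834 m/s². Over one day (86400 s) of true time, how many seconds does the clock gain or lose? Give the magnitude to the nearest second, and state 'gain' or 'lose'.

The clock's period scales as T ∝ 1/√g, so T'/T = √(9.798/9.834) = 0.998168.
In 86400 s of true time the clock registers 86400/0.998168 = 86558.6 s, so it gains 159 s.

gain 159 s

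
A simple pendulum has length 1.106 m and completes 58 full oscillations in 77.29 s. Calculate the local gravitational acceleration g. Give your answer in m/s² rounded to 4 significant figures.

T = 77.29/58 = 1.3326 s.
From T = 2π√(L/g), g = 4π²L/T² = 4π² × 1.106/1.3326² = 24.59 m/s².

24.59 m/s²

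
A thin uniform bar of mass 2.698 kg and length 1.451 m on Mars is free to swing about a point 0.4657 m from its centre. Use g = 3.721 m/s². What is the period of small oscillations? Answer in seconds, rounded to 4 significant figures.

For a physical pendulum T = 2π√(I/(mgd)), with d = 0.46570 m from pivot to centre of mass.
I_cm = mL²/12 = 2.698 × 1.451²/12 = 0.47336 kg·m²; I = I_cm + md² = 0.47336 + 2.698 × 0.46570² = 1.0585 kg·m².
T = 2π√(1.0585/(2.698 × 3.721 × 0.46570)) = 2.990 s.

2.990 s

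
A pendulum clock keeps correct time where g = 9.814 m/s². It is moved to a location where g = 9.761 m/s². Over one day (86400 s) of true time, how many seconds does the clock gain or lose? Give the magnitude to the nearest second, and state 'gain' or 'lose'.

The clock's period scales as T ∝ 1/√g, so T'/T = √(9.814/9.761) = 1.00271.
In 86400 s of true time the clock registers 86400/1.00271 = 86166.4 s, so it loses 234 s.

lose 234 s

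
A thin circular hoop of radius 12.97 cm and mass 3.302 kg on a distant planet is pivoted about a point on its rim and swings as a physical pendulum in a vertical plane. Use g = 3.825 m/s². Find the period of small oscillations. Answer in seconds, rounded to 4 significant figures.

1.636 s

I_cm = mr² = 0.055547 kg·m². The pivot is at distance d = 0.1297 m from the centre of mass.
By the parallel-axis theorem, I = I_cm + md² = 0.055547 + 0.055547 = 0.11109 kg·m².
T = 2π√(I/(mgd)) = 2π√(0.11109/(3.302 × 3.825 × 0.1297)) = 1.636 s.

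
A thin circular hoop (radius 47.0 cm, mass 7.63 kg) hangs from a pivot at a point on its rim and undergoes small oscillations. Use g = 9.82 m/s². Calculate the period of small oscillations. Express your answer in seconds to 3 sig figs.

1.94 s

I_cm = mr² = 1.685 kg·m². The pivot is at distance d = 0.470 m from the centre of mass.
By the parallel-axis theorem, I = I_cm + md² = 1.685 + 1.685 = 3.371 kg·m².
T = 2π√(I/(mgd)) = 2π√(3.371/(7.63 × 9.82 × 0.470)) = 1.94 s.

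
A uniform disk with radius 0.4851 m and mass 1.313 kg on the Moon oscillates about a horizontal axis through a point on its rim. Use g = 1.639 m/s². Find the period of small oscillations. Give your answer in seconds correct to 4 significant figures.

I_cm = ½mr² = 0.15449 kg·m². The pivot is at distance d = 0.4851 m from the centre of mass.
By the parallel-axis theorem, I = I_cm + md² = 0.15449 + 0.30898 = 0.46347 kg·m².
T = 2π√(I/(mgd)) = 2π√(0.46347/(1.313 × 1.639 × 0.4851)) = 4.187 s.

4.187 s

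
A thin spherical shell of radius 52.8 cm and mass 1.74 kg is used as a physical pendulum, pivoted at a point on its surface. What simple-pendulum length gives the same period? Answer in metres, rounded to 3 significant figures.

0.880 m

The equivalent simple-pendulum length is L_eq = I/(md), where I is about the pivot and d = 0.5280 m.
I_cm = (2/3)mR² = 0.3234 kg·m², so I = I_cm + md² = 0.3234 + 0.4851 = 0.8085 kg·m².
L_eq = 0.8085/(1.74 × 0.5280) = 0.880 m.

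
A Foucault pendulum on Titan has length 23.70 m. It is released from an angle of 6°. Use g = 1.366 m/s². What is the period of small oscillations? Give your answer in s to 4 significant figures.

26.17 s

T = 2π√(L/g) = 2π√(23.70/1.366) = 2π × 4.1653 = 26.17 s.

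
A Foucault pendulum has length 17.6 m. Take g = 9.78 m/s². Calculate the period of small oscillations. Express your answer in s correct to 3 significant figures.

8.43 s

T = 2π√(L/g) = 2π√(17.6/9.78) = 2π × 1.341 = 8.43 s.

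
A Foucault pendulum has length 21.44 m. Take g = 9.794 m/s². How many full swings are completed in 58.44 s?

6

T = 2π√(L/g) = 2π√(21.44/9.794) = 9.2963 s.
Number of complete oscillations = ⌊58.44/9.2963⌋ = ⌊6.2863⌋ = 6.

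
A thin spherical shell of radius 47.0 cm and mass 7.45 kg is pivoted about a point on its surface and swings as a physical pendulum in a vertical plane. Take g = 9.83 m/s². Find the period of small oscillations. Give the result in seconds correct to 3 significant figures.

I_cm = (2/3)mr² = 1.097 kg·m². The pivot is at distance d = 0.470 m from the centre of mass.
By the parallel-axis theorem, I = I_cm + md² = 1.097 + 1.646 = 2.743 kg·m².
T = 2π√(I/(mgd)) = 2π√(2.743/(7.45 × 9.83 × 0.470)) = 1.77 s.

1.77 s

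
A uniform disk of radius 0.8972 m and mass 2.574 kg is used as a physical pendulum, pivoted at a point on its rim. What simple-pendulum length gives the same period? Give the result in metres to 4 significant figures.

The equivalent simple-pendulum length is L_eq = I/(md), where I is about the pivot and d = 0.89720 m.
I_cm = ½mR² = 1.0360 kg·m², so I = I_cm + md² = 1.0360 + 2.0720 = 3.1080 kg·m².
L_eq = 3.1080/(2.574 × 0.89720) = 1.346 m.

1.346 m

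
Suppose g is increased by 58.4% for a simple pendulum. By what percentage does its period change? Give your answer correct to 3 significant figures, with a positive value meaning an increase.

-20.5%

T ∝ 1/√g, so T'/T = 1/√(1.584) = 0.7946.
Percentage change in T = (0.7946 − 1) × 100% = -20.5%.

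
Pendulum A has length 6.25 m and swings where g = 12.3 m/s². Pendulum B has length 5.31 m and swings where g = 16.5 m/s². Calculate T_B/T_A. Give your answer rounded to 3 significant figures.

T = 2π√(L/g), so T_B/T_A = √((L_B/g_B)/(L_A/g_A)) = √((5.31/16.5)/(6.25/12.3)) = 0.796.

0.796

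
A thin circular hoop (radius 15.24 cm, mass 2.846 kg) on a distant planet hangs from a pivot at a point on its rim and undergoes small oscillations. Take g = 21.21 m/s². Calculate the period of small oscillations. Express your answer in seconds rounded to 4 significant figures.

I_cm = mr² = 0.066101 kg·m². The pivot is at distance d = 0.1524 m from the centre of mass.
By the parallel-axis theorem, I = I_cm + md² = 0.066101 + 0.066101 = 0.13220 kg·m².
T = 2π√(I/(mgd)) = 2π√(0.13220/(2.846 × 21.21 × 0.1524)) = 0.7532 s.

0.7532 s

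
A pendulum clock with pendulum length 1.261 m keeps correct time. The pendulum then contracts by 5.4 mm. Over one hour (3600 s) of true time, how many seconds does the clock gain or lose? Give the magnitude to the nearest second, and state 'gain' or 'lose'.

T ∝ √L, so T'/T = √(1.25560/1.261) = 0.997857.
In 3600 s of true time the clock registers 3600/0.997857 = 3607.7 s, so it gains 8 s.

gain 8 s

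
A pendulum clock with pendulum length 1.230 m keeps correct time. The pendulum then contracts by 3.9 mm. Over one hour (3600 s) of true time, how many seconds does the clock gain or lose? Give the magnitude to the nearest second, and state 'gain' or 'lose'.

T ∝ √L, so T'/T = √(1.22610/1.230) = 0.998413.
In 3600 s of true time the clock registers 3600/0.998413 = 3605.7 s, so it gains 6 s.

gain 6 s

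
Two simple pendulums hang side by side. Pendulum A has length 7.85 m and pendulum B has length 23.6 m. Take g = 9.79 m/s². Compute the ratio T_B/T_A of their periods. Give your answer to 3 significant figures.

1.73

T ∝ √L, so T_B/T_A = √(L_B/L_A) = √(23.6/7.85) = 1.73.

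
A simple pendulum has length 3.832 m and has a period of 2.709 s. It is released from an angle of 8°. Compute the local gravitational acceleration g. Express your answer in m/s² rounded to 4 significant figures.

20.61 m/s²

From T = 2π√(L/g), g = 4π²L/T² = 4π² × 3.832/2.7090² = 20.61 m/s².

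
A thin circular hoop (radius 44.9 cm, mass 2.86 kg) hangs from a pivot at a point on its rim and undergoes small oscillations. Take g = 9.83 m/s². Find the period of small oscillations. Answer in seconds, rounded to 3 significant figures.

I_cm = mr² = 0.5766 kg·m². The pivot is at distance d = 0.449 m from the centre of mass.
By the parallel-axis theorem, I = I_cm + md² = 0.5766 + 0.5766 = 1.153 kg·m².
T = 2π√(I/(mgd)) = 2π√(1.153/(2.86 × 9.83 × 0.449)) = 1.90 s.

1.90 s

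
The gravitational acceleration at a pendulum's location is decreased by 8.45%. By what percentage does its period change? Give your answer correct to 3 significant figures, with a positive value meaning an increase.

4.51%

T ∝ 1/√g, so T'/T = 1/√(0.9155) = 1.045.
Percentage change in T = (1.045 − 1) × 100% = 4.51%.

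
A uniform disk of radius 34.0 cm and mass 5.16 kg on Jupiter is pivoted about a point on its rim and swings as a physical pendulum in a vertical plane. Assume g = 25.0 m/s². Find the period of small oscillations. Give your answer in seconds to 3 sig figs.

0.897 s

I_cm = ½mr² = 0.2982 kg·m². The pivot is at distance d = 0.340 m from the centre of mass.
By the parallel-axis theorem, I = I_cm + md² = 0.2982 + 0.5965 = 0.8947 kg·m².
T = 2π√(I/(mgd)) = 2π√(0.8947/(5.16 × 25.0 × 0.340)) = 0.897 s.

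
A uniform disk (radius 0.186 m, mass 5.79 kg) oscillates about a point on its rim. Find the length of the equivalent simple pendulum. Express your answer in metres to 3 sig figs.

0.279 m

The equivalent simple-pendulum length is L_eq = I/(md), where I is about the pivot and d = 0.1860 m.
I_cm = ½mR² = 0.1002 kg·m², so I = I_cm + md² = 0.1002 + 0.2003 = 0.3005 kg·m².
L_eq = 0.3005/(5.79 × 0.1860) = 0.279 m.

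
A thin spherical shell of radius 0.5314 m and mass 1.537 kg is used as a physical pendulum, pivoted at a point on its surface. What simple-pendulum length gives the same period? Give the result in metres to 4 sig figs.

0.8857 m

The equivalent simple-pendulum length is L_eq = I/(md), where I is about the pivot and d = 0.53140 m.
I_cm = (2/3)mR² = 0.28935 kg·m², so I = I_cm + md² = 0.28935 + 0.43403 = 0.72338 kg·m².
L_eq = 0.72338/(1.537 × 0.53140) = 0.8857 m.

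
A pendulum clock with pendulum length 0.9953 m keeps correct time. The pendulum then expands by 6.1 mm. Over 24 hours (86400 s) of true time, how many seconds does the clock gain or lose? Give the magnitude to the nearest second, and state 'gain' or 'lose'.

lose 264 s

T ∝ √L, so T'/T = √(1.00140/0.9953) = 1.00306.
In 86400 s of true time the clock registers 86400/1.00306 = 86136.4 s, so it loses 264 s.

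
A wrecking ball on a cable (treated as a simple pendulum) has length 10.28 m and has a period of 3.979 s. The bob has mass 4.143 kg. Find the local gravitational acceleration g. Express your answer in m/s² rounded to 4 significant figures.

25.63 m/s²

From T = 2π√(L/g), g = 4π²L/T² = 4π² × 10.28/3.9790² = 25.63 m/s².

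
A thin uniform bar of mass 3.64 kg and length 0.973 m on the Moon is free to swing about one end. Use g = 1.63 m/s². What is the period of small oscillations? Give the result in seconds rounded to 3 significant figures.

3.96 s

For a physical pendulum T = 2π√(I/(mgd)), with d = 0.4865 m from pivot to centre of mass.
I_cm = mL²/12 = 3.64 × 0.973²/12 = 0.2872 kg·m²; I = I_cm + md² = 0.2872 + 3.64 × 0.4865² = 1.149 kg·m².
T = 2π√(1.149/(3.64 × 1.63 × 0.4865)) = 3.96 s.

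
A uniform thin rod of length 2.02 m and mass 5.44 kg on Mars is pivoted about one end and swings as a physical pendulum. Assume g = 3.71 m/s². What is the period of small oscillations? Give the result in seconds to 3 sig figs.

3.79 s

For a physical pendulum T = 2π√(I/(mgd)), with d = 1.010 m from pivot to centre of mass.
I_cm = mL²/12 = 5.44 × 2.02²/12 = 1.850 kg·m²; I = I_cm + md² = 1.850 + 5.44 × 1.010² = 7.399 kg·m².
T = 2π√(7.399/(5.44 × 3.71 × 1.010)) = 3.79 s.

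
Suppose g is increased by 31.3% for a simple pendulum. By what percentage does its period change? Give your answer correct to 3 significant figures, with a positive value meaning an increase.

T ∝ 1/√g, so T'/T = 1/√(1.313) = 0.8727.
Percentage change in T = (0.8727 − 1) × 100% = -12.7%.

-12.7%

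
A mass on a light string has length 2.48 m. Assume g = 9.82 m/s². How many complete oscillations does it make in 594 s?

T = 2π√(L/g) = 2π√(2.48/9.82) = 3.158 s.
Number of complete oscillations = ⌊594/3.158⌋ = ⌊188.1⌋ = 188.

188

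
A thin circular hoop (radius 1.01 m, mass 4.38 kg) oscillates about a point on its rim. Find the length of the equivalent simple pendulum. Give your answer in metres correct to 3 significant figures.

2.02 m

The equivalent simple-pendulum length is L_eq = I/(md), where I is about the pivot and d = 1.010 m.
I_cm = mR² = 4.468 kg·m², so I = I_cm + md² = 4.468 + 4.468 = 8.936 kg·m².
L_eq = 8.936/(4.38 × 1.010) = 2.02 m.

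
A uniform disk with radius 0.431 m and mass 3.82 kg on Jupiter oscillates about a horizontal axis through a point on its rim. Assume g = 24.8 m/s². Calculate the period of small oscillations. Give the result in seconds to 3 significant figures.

1.01 s

I_cm = ½mr² = 0.3548 kg·m². The pivot is at distance d = 0.431 m from the centre of mass.
By the parallel-axis theorem, I = I_cm + md² = 0.3548 + 0.7096 = 1.064 kg·m².
T = 2π√(I/(mgd)) = 2π√(1.064/(3.82 × 24.8 × 0.431)) = 1.01 s.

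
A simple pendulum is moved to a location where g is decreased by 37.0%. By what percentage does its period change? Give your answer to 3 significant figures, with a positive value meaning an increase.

T ∝ 1/√g, so T'/T = 1/√(0.6300) = 1.260.
Percentage change in T = (1.260 − 1) × 100% = 26.0%.

26.0%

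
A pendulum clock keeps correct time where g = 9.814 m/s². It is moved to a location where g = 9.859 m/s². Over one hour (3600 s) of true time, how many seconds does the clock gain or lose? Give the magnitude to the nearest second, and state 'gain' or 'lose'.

The clock's period scales as T ∝ 1/√g, so T'/T = √(9.814/9.859) = 0.997715.
In 3600 s of true time the clock registers 3600/0.997715 = 3608.2 s, so it gains 8 s.

gain 8 s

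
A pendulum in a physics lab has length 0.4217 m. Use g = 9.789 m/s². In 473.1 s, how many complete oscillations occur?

362

T = 2π√(L/g) = 2π√(0.4217/9.789) = 1.3041 s.
Number of complete oscillations = ⌊473.1/1.3041⌋ = ⌊362.78⌋ = 362.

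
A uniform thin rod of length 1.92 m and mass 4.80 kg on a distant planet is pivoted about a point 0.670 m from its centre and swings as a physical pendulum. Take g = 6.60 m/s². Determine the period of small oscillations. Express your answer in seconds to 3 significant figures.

2.60 s

For a physical pendulum T = 2π√(I/(mgd)), with d = 0.6700 m from pivot to centre of mass.
I_cm = mL²/12 = 4.80 × 1.92²/12 = 1.475 kg·m²; I = I_cm + md² = 1.475 + 4.80 × 0.6700² = 3.629 kg·m².
T = 2π√(3.629/(4.80 × 6.60 × 0.6700)) = 2.60 s.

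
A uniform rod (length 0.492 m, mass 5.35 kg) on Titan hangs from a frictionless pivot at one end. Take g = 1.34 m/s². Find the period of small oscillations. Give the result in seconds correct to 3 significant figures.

3.11 s

For a physical pendulum T = 2π√(I/(mgd)), with d = 0.2460 m from pivot to centre of mass.
I_cm = mL²/12 = 5.35 × 0.492²/12 = 0.1079 kg·m²; I = I_cm + md² = 0.1079 + 5.35 × 0.2460² = 0.4317 kg·m².
T = 2π√(0.4317/(5.35 × 1.34 × 0.2460)) = 3.11 s.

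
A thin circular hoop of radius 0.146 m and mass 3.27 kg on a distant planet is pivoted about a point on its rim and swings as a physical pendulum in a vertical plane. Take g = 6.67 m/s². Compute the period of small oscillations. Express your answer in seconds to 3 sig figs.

1.31 s

I_cm = mr² = 0.06970 kg·m². The pivot is at distance d = 0.146 m from the centre of mass.
By the parallel-axis theorem, I = I_cm + md² = 0.06970 + 0.06970 = 0.1394 kg·m².
T = 2π√(I/(mgd)) = 2π√(0.1394/(3.27 × 6.67 × 0.146)) = 1.31 s.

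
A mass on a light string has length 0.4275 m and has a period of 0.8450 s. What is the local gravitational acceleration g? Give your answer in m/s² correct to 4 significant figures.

23.64 m/s²

From T = 2π√(L/g), g = 4π²L/T² = 4π² × 0.4275/0.84500² = 23.64 m/s².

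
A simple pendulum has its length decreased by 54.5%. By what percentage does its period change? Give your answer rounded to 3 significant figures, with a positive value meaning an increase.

T ∝ √L, so T'/T = √(0.4550) = 0.6745.
Percentage change in T = (0.6745 − 1) × 100% = -32.5%.

-32.5%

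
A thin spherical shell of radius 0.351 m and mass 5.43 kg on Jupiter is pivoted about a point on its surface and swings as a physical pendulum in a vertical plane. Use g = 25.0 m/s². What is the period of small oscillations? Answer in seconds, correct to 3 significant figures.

I_cm = (2/3)mr² = 0.4460 kg·m². The pivot is at distance d = 0.351 m from the centre of mass.
By the parallel-axis theorem, I = I_cm + md² = 0.4460 + 0.6690 = 1.115 kg·m².
T = 2π√(I/(mgd)) = 2π√(1.115/(5.43 × 25.0 × 0.351)) = 0.961 s.

0.961 s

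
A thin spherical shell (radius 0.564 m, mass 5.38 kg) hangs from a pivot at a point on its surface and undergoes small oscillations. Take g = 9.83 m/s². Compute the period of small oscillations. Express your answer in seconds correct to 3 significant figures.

1.94 s

I_cm = (2/3)mr² = 1.141 kg·m². The pivot is at distance d = 0.564 m from the centre of mass.
By the parallel-axis theorem, I = I_cm + md² = 1.141 + 1.711 = 2.852 kg·m².
T = 2π√(I/(mgd)) = 2π√(2.852/(5.38 × 9.83 × 0.564)) = 1.94 s.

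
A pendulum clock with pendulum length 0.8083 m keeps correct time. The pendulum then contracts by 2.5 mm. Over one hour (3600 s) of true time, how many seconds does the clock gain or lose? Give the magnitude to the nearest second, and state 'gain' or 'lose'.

gain 6 s

T ∝ √L, so T'/T = √(0.80580/0.8083) = 0.998452.
In 3600 s of true time the clock registers 3600/0.998452 = 3605.6 s, so it gains 6 s.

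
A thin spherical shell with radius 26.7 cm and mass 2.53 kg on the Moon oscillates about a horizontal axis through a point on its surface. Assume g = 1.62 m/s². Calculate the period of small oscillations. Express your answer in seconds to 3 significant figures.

3.29 s

I_cm = (2/3)mr² = 0.1202 kg·m². The pivot is at distance d = 0.267 m from the centre of mass.
By the parallel-axis theorem, I = I_cm + md² = 0.1202 + 0.1804 = 0.3006 kg·m².
T = 2π√(I/(mgd)) = 2π√(0.3006/(2.53 × 1.62 × 0.267)) = 3.29 s.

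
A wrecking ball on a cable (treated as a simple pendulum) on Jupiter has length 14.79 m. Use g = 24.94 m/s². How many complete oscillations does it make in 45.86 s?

9

T = 2π√(L/g) = 2π√(14.79/24.94) = 4.8386 s.
Number of complete oscillations = ⌊45.86/4.8386⌋ = ⌊9.4780⌋ = 9.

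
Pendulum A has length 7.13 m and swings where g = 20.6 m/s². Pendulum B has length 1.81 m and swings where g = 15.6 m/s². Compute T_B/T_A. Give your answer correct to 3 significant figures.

T = 2π√(L/g), so T_B/T_A = √((L_B/g_B)/(L_A/g_A)) = √((1.81/15.6)/(7.13/20.6)) = 0.579.

0.579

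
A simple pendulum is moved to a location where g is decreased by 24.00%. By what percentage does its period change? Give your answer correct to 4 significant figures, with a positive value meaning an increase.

T ∝ 1/√g, so T'/T = 1/√(0.76000) = 1.1471.
Percentage change in T = (1.1471 − 1) × 100% = 14.71%.

14.71%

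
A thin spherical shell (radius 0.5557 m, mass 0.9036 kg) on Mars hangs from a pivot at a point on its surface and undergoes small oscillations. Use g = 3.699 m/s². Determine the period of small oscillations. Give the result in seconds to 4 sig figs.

3.144 s

I_cm = (2/3)mr² = 0.18602 kg·m². The pivot is at distance d = 0.5557 m from the centre of mass.
By the parallel-axis theorem, I = I_cm + md² = 0.18602 + 0.27903 = 0.46506 kg·m².
T = 2π√(I/(mgd)) = 2π√(0.46506/(0.9036 × 3.699 × 0.5557)) = 3.144 s.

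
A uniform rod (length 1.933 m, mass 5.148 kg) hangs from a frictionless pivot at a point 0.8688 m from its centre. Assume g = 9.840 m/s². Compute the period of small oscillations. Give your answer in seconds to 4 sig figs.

2.219 s

For a physical pendulum T = 2π√(I/(mgd)), with d = 0.86880 m from pivot to centre of mass.
I_cm = mL²/12 = 5.148 × 1.933²/12 = 1.6030 kg·m²; I = I_cm + md² = 1.6030 + 5.148 × 0.86880² = 5.4887 kg·m².
T = 2π√(5.4887/(5.148 × 9.840 × 0.86880)) = 2.219 s.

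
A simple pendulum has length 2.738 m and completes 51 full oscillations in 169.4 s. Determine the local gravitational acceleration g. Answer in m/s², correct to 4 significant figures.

9.797 m/s²

T = 169.4/51 = 3.3216 s.
From T = 2π√(L/g), g = 4π²L/T² = 4π² × 2.738/3.3216² = 9.797 m/s².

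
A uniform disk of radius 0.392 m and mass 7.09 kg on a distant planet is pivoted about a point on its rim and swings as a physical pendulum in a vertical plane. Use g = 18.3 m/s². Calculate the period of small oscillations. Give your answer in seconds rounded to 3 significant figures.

1.13 s

I_cm = ½mr² = 0.5447 kg·m². The pivot is at distance d = 0.392 m from the centre of mass.
By the parallel-axis theorem, I = I_cm + md² = 0.5447 + 1.089 = 1.634 kg·m².
T = 2π√(I/(mgd)) = 2π√(1.634/(7.09 × 18.3 × 0.392)) = 1.13 s.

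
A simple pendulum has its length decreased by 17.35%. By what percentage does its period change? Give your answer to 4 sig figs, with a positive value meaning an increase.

T ∝ √L, so T'/T = √(0.82650) = 0.90912.
Percentage change in T = (0.90912 − 1) × 100% = -9.088%.

-9.088%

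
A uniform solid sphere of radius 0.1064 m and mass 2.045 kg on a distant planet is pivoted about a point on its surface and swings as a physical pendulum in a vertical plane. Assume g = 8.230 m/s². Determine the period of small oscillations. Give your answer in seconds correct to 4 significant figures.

I_cm = (2/5)mr² = 0.0092605 kg·m². The pivot is at distance d = 0.1064 m from the centre of mass.
By the parallel-axis theorem, I = I_cm + md² = 0.0092605 + 0.023151 = 0.032412 kg·m².
T = 2π√(I/(mgd)) = 2π√(0.032412/(2.045 × 8.230 × 0.1064)) = 0.8453 s.

0.8453 s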